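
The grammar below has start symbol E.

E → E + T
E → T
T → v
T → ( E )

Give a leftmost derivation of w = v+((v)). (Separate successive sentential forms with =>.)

E => E+T   [E → E + T]
E+T => T+T   [E → T]
T+T => v+T   [T → v]
v+T => v+(E)   [T → ( E )]
v+(E) => v+(T)   [E → T]
v+(T) => v+((E))   [T → ( E )]
v+((E)) => v+((T))   [E → T]
v+((T)) => v+((v))   [T → v]

E => E+T => T+T => v+T => v+(E) => v+(T) => v+((E)) => v+((T)) => v+((v))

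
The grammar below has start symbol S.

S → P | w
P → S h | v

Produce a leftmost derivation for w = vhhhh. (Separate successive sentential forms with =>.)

S => P => Sh => Ph => Shh => Phh => Shhh => Phhh => Shhhh => Phhhh => vhhhh

S => P   [S → P]
P => Sh   [P → S h]
Sh => Ph   [S → P]
Ph => Shh   [P → S h]
Shh => Phh   [S → P]
Phh => Shhh   [P → S h]
Shhh => Phhh   [S → P]
Phhh => Shhhh   [P → S h]
Shhhh => Phhhh   [S → P]
Phhhh => vhhhh   [P → v]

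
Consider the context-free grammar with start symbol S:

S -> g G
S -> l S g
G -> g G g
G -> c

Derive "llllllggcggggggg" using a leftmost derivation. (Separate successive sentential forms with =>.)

S => lSg   [S -> l S g]
lSg => llSgg   [S -> l S g]
llSgg => lllSggg   [S -> l S g]
lllSggg => llllSgggg   [S -> l S g]
llllSgggg => lllllSggggg   [S -> l S g]
lllllSggggg => llllllSgggggg   [S -> l S g]
llllllSgggggg => llllllgGgggggg   [S -> g G]
llllllgGgggggg => llllllggGggggggg   [G -> g G g]
llllllggGggggggg => llllllggcggggggg   [G -> c]

S => lSg => llSgg => lllSggg => llllSgggg => lllllSggggg => llllllSgggggg => llllllgGgggggg => llllllggGggggggg => llllllggcggggggg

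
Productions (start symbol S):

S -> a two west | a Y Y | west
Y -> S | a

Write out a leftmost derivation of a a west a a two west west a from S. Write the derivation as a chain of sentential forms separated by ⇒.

S ⇒ a Y Y ⇒ a S Y ⇒ a a Y Y Y ⇒ a a S Y Y ⇒ a a west Y Y ⇒ a a west S Y ⇒ a a west a Y Y Y ⇒ a a west a S Y Y ⇒ a a west a a two west Y Y ⇒ a a west a a two west S Y ⇒ a a west a a two west west Y ⇒ a a west a a two west west a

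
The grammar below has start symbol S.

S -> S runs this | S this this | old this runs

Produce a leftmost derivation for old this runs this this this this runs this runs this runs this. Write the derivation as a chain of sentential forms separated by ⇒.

S ⇒ S runs this   [S -> S runs this]
S runs this ⇒ S runs this runs this   [S -> S runs this]
S runs this runs this ⇒ S runs this runs this runs this   [S -> S runs this]
S runs this runs this runs this ⇒ S this this runs this runs this runs this   [S -> S this this]
S this this runs this runs this runs this ⇒ S this this this this runs this runs this runs this   [S -> S this this]
S this this this this runs this runs this runs this ⇒ old this runs this this this this runs this runs this runs this   [S -> old this runs]

S ⇒ S runs this ⇒ S runs this runs this ⇒ S runs this runs this runs this ⇒ S this this runs this runs this runs this ⇒ S this this this this runs this runs this runs this ⇒ old this runs this this this this runs this runs this runs this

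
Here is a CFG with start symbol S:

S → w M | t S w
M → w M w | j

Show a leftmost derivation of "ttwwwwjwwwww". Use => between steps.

S => tSw => ttSww => ttwMww => ttwwMwww => ttwwwMwwww => ttwwwwMwwwww => ttwwwwjwwwww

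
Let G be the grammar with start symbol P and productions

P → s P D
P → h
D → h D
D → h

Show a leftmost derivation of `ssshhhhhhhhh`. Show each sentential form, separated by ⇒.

P ⇒ sPD   [P → s P D]
sPD ⇒ ssPDD   [P → s P D]
ssPDD ⇒ sssPDDD   [P → s P D]
sssPDDD ⇒ ssshDDD   [P → h]
ssshDDD ⇒ ssshhDDD   [D → h D]
ssshhDDD ⇒ ssshhhDDD   [D → h D]
ssshhhDDD ⇒ ssshhhhDD   [D → h]
ssshhhhDD ⇒ ssshhhhhDD   [D → h D]
ssshhhhhDD ⇒ ssshhhhhhDD   [D → h D]
ssshhhhhhDD ⇒ ssshhhhhhhDD   [D → h D]
ssshhhhhhhDD ⇒ ssshhhhhhhhD   [D → h]
ssshhhhhhhhD ⇒ ssshhhhhhhhh   [D → h]

P ⇒ sPD ⇒ ssPDD ⇒ sssPDDD ⇒ ssshDDD ⇒ ssshhDDD ⇒ ssshhhDDD ⇒ ssshhhhDD ⇒ ssshhhhhDD ⇒ ssshhhhhhDD ⇒ ssshhhhhhhDD ⇒ ssshhhhhhhhD ⇒ ssshhhhhhhhh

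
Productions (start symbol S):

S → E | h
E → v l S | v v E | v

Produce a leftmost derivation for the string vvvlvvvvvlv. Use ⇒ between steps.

S ⇒ E   [S → E]
E ⇒ vvE   [E → v v E]
vvE ⇒ vvvlS   [E → v l S]
vvvlS ⇒ vvvlE   [S → E]
vvvlE ⇒ vvvlvvE   [E → v v E]
vvvlvvE ⇒ vvvlvvvvE   [E → v v E]
vvvlvvvvE ⇒ vvvlvvvvvlS   [E → v l S]
vvvlvvvvvlS ⇒ vvvlvvvvvlE   [S → E]
vvvlvvvvvlE ⇒ vvvlvvvvvlv   [E → v]

S ⇒ E ⇒ vvE ⇒ vvvlS ⇒ vvvlE ⇒ vvvlvvE ⇒ vvvlvvvvE ⇒ vvvlvvvvvlS ⇒ vvvlvvvvvlE ⇒ vvvlvvvvvlv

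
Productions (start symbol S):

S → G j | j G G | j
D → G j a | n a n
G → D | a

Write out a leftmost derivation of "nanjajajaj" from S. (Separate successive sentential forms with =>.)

S => Gj => Dj => Gjaj => Djaj => Gjajaj => Djajaj => Gjajajaj => Djajajaj => nanjajajaj

S => Gj   [S → G j]
Gj => Dj   [G → D]
Dj => Gjaj   [D → G j a]
Gjaj => Djaj   [G → D]
Djaj => Gjajaj   [D → G j a]
Gjajaj => Djajaj   [G → D]
Djajaj => Gjajajaj   [D → G j a]
Gjajajaj => Djajajaj   [G → D]
Djajajaj => nanjajajaj   [D → n a n]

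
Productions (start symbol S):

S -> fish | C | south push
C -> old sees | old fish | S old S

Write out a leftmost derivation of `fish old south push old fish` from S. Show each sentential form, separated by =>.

S => C   [S -> C]
C => S old S   [C -> S old S]
S old S => C old S   [S -> C]
C old S => S old S old S   [C -> S old S]
S old S old S => fish old S old S   [S -> fish]
fish old S old S => fish old south push old S   [S -> south push]
fish old south push old S => fish old south push old fish   [S -> fish]

S => C => S old S => C old S => S old S old S => fish old S old S => fish old south push old S => fish old south push old fish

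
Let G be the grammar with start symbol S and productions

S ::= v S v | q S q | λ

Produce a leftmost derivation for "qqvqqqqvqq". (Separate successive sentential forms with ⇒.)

S ⇒ qSq ⇒ qqSqq ⇒ qqvSvqq ⇒ qqvqSqvqq ⇒ qqvqqSqqvqq ⇒ qqvqqqqvqq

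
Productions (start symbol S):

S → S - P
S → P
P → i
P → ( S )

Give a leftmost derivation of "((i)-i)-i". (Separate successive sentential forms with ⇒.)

S ⇒ S-P ⇒ P-P ⇒ (S)-P ⇒ (S-P)-P ⇒ (P-P)-P ⇒ ((S)-P)-P ⇒ ((P)-P)-P ⇒ ((i)-P)-P ⇒ ((i)-i)-P ⇒ ((i)-i)-i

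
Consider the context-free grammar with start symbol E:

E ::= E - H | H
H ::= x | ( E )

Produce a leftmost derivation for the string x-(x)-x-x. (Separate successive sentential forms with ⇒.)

E ⇒ E-H   [E ::= E - H]
E-H ⇒ E-H-H   [E ::= E - H]
E-H-H ⇒ E-H-H-H   [E ::= E - H]
E-H-H-H ⇒ H-H-H-H   [E ::= H]
H-H-H-H ⇒ x-H-H-H   [H ::= x]
x-H-H-H ⇒ x-(E)-H-H   [H ::= ( E )]
x-(E)-H-H ⇒ x-(H)-H-H   [E ::= H]
x-(H)-H-H ⇒ x-(x)-H-H   [H ::= x]
x-(x)-H-H ⇒ x-(x)-x-H   [H ::= x]
x-(x)-x-H ⇒ x-(x)-x-x   [H ::= x]

E ⇒ E-H ⇒ E-H-H ⇒ E-H-H-H ⇒ H-H-H-H ⇒ x-H-H-H ⇒ x-(E)-H-H ⇒ x-(H)-H-H ⇒ x-(x)-H-H ⇒ x-(x)-x-H ⇒ x-(x)-x-x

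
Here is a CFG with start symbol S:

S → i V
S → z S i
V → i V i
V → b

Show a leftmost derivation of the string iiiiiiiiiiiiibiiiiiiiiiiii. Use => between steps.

S => iV   [S → i V]
iV => iiVi   [V → i V i]
iiVi => iiiVii   [V → i V i]
iiiVii => iiiiViii   [V → i V i]
iiiiViii => iiiiiViiii   [V → i V i]
iiiiiViiii => iiiiiiViiiii   [V → i V i]
iiiiiiViiiii => iiiiiiiViiiiii   [V → i V i]
iiiiiiiViiiiii => iiiiiiiiViiiiiii   [V → i V i]
iiiiiiiiViiiiiii => iiiiiiiiiViiiiiiii   [V → i V i]
iiiiiiiiiViiiiiiii => iiiiiiiiiiViiiiiiiii   [V → i V i]
iiiiiiiiiiViiiiiiiii => iiiiiiiiiiiViiiiiiiiii   [V → i V i]
iiiiiiiiiiiViiiiiiiiii => iiiiiiiiiiiiViiiiiiiiiii   [V → i V i]
iiiiiiiiiiiiViiiiiiiiiii => iiiiiiiiiiiiiViiiiiiiiiiii   [V → i V i]
iiiiiiiiiiiiiViiiiiiiiiiii => iiiiiiiiiiiiibiiiiiiiiiiii   [V → b]

S=>iV=>iiVi=>iiiVii=>iiiiViii=>iiiiiViiii=>iiiiiiViiiii=>iiiiiiiViiiiii=>iiiiiiiiViiiiiii=>iiiiiiiiiViiiiiiii=>iiiiiiiiiiViiiiiiiii=>iiiiiiiiiiiViiiiiiiiii=>iiiiiiiiiiiiViiiiiiiiiii=>iiiiiiiiiiiiiViiiiiiiiiiii=>iiiiiiiiiiiiibiiiiiiiiiiii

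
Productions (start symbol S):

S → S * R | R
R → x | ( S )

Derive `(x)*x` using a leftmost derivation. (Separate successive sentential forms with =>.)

S => S*R => R*R => (S)*R => (R)*R => (x)*R => (x)*x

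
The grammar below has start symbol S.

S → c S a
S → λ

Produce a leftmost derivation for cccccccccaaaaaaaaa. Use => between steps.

S => cSa => ccSaa => cccSaaa => ccccSaaaa => cccccSaaaaa => ccccccSaaaaaa => cccccccSaaaaaaa => ccccccccSaaaaaaaa => cccccccccSaaaaaaaaa => cccccccccaaaaaaaaa

S => cSa   [S → c S a]
cSa => ccSaa   [S → c S a]
ccSaa => cccSaaa   [S → c S a]
cccSaaa => ccccSaaaa   [S → c S a]
ccccSaaaa => cccccSaaaaa   [S → c S a]
cccccSaaaaa => ccccccSaaaaaa   [S → c S a]
ccccccSaaaaaa => cccccccSaaaaaaa   [S → c S a]
cccccccSaaaaaaa => ccccccccSaaaaaaaa   [S → c S a]
ccccccccSaaaaaaaa => cccccccccSaaaaaaaaa   [S → c S a]
cccccccccSaaaaaaaaa => cccccccccaaaaaaaaa   [S → λ]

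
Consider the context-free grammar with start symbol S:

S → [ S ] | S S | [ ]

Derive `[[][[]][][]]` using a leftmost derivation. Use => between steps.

S => [S]   [S → [ S ]]
[S] => [SS]   [S → S S]
[SS] => [SSS]   [S → S S]
[SSS] => [[]SS]   [S → [ ]]
[[]SS] => [[]SSS]   [S → S S]
[[]SSS] => [[][S]SS]   [S → [ S ]]
[[][S]SS] => [[][[]]SS]   [S → [ ]]
[[][[]]SS] => [[][[]][]S]   [S → [ ]]
[[][[]][]S] => [[][[]][][]]   [S → [ ]]

S => [S] => [SS] => [SSS] => [[]SS] => [[]SSS] => [[][S]SS] => [[][[]]SS] => [[][[]][]S] => [[][[]][][]]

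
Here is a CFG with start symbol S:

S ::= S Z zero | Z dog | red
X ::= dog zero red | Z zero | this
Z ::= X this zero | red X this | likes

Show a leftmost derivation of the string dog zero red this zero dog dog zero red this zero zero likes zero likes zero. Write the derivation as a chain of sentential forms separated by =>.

S => S Z zero => S Z zero Z zero => S Z zero Z zero Z zero => Z dog Z zero Z zero Z zero => X this zero dog Z zero Z zero Z zero => dog zero red this zero dog Z zero Z zero Z zero => dog zero red this zero dog X this zero zero Z zero Z zero => dog zero red this zero dog dog zero red this zero zero Z zero Z zero => dog zero red this zero dog dog zero red this zero zero likes zero Z zero => dog zero red this zero dog dog zero red this zero zero likes zero likes zero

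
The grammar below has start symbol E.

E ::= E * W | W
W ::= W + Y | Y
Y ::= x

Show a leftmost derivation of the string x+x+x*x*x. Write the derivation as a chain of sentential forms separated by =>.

E => E*W   [E ::= E * W]
E*W => E*W*W   [E ::= E * W]
E*W*W => W*W*W   [E ::= W]
W*W*W => W+Y*W*W   [W ::= W + Y]
W+Y*W*W => W+Y+Y*W*W   [W ::= W + Y]
W+Y+Y*W*W => Y+Y+Y*W*W   [W ::= Y]
Y+Y+Y*W*W => x+Y+Y*W*W   [Y ::= x]
x+Y+Y*W*W => x+x+Y*W*W   [Y ::= x]
x+x+Y*W*W => x+x+x*W*W   [Y ::= x]
x+x+x*W*W => x+x+x*Y*W   [W ::= Y]
x+x+x*Y*W => x+x+x*x*W   [Y ::= x]
x+x+x*x*W => x+x+x*x*Y   [W ::= Y]
x+x+x*x*Y => x+x+x*x*x   [Y ::= x]

E=>E*W=>E*W*W=>W*W*W=>W+Y*W*W=>W+Y+Y*W*W=>Y+Y+Y*W*W=>x+Y+Y*W*W=>x+x+Y*W*W=>x+x+x*W*W=>x+x+x*Y*W=>x+x+x*x*W=>x+x+x*x*Y=>x+x+x*x*x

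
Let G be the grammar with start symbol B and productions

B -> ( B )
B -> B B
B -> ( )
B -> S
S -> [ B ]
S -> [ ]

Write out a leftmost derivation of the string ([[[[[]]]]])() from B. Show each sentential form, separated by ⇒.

B⇒BB⇒(B)B⇒(S)B⇒([B])B⇒([S])B⇒([[B]])B⇒([[S]])B⇒([[[B]]])B⇒([[[S]]])B⇒([[[[B]]]])B⇒([[[[S]]]])B⇒([[[[[]]]]])B⇒([[[[[]]]]])()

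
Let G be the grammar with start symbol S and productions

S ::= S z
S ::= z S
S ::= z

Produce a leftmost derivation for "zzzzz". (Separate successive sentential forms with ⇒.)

S ⇒ zS ⇒ zzS ⇒ zzSz ⇒ zzzSz ⇒ zzzzz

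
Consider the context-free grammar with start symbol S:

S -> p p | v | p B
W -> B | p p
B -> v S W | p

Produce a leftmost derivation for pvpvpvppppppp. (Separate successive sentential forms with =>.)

S => pB => pvSW => pvpBW => pvpvSWW => pvpvpBWW => pvpvpvSWWW => pvpvpvppWWW => pvpvpvppppWW => pvpvpvppppppW => pvpvpvppppppB => pvpvpvppppppp

S => pB   [S -> p B]
pB => pvSW   [B -> v S W]
pvSW => pvpBW   [S -> p B]
pvpBW => pvpvSWW   [B -> v S W]
pvpvSWW => pvpvpBWW   [S -> p B]
pvpvpBWW => pvpvpvSWWW   [B -> v S W]
pvpvpvSWWW => pvpvpvppWWW   [S -> p p]
pvpvpvppWWW => pvpvpvppppWW   [W -> p p]
pvpvpvppppWW => pvpvpvppppppW   [W -> p p]
pvpvpvppppppW => pvpvpvppppppB   [W -> B]
pvpvpvppppppB => pvpvpvppppppp   [B -> p]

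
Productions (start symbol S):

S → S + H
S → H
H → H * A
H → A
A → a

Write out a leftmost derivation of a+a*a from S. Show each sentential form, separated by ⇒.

S ⇒ S+H ⇒ H+H ⇒ A+H ⇒ a+H ⇒ a+H*A ⇒ a+A*A ⇒ a+a*A ⇒ a+a*a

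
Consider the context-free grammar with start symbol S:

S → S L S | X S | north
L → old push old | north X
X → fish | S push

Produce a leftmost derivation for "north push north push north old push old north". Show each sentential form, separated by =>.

S => S L S   [S → S L S]
S L S => X S L S   [S → X S]
X S L S => S push S L S   [X → S push]
S push S L S => north push S L S   [S → north]
north push S L S => north push X S L S   [S → X S]
north push X S L S => north push S push S L S   [X → S push]
north push S push S L S => north push north push S L S   [S → north]
north push north push S L S => north push north push north L S   [S → north]
north push north push north L S => north push north push north old push old S   [L → old push old]
north push north push north old push old S => north push north push north old push old north   [S → north]

S => S L S => X S L S => S push S L S => north push S L S => north push X S L S => north push S push S L S => north push north push S L S => north push north push north L S => north push north push north old push old S => north push north push north old push old north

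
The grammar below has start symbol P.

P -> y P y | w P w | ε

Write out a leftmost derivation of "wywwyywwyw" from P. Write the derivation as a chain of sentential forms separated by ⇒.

P ⇒ wPw ⇒ wyPyw ⇒ wywPwyw ⇒ wywwPwwyw ⇒ wywwyPywwyw ⇒ wywwyywwyw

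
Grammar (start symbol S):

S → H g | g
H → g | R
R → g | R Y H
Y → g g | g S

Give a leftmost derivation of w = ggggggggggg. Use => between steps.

S => Hg => Rg => RYHg => RYHYHg => RYHYHYHg => gYHYHYHg => gggHYHYHg => ggggYHYHg => ggggggHYHg => gggggggYHg => gggggggggHg => ggggggggggg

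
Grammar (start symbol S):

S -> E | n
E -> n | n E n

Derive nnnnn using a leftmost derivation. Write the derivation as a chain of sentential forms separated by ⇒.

S ⇒ E   [S -> E]
E ⇒ nEn   [E -> n E n]
nEn ⇒ nnEnn   [E -> n E n]
nnEnn ⇒ nnnnn   [E -> n]

S ⇒ E ⇒ nEn ⇒ nnEnn ⇒ nnnnn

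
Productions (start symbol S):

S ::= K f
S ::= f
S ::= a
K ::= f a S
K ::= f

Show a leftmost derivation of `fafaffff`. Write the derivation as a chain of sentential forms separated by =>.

S=>Kf=>faSf=>faKff=>fafaSff=>fafaKfff=>fafaffff

S => Kf   [S ::= K f]
Kf => faSf   [K ::= f a S]
faSf => faKff   [S ::= K f]
faKff => fafaSff   [K ::= f a S]
fafaSff => fafaKfff   [S ::= K f]
fafaKfff => fafaffff   [K ::= f]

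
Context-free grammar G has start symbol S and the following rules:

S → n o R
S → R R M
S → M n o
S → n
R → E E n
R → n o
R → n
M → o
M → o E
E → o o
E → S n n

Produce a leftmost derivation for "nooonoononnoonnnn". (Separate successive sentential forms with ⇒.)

S ⇒ noR   [S → n o R]
noR ⇒ noEEn   [R → E E n]
noEEn ⇒ noooEn   [E → o o]
noooEn ⇒ noooSnnn   [E → S n n]
noooSnnn ⇒ nooonoRnnn   [S → n o R]
nooonoRnnn ⇒ nooonoEEnnnn   [R → E E n]
nooonoEEnnnn ⇒ nooonoSnnEnnnn   [E → S n n]
nooonoSnnEnnnn ⇒ nooonoMnonnEnnnn   [S → M n o]
nooonoMnonnEnnnn ⇒ nooonoononnEnnnn   [M → o]
nooonoononnEnnnn ⇒ nooonoononnoonnnn   [E → o o]

S ⇒ noR ⇒ noEEn ⇒ noooEn ⇒ noooSnnn ⇒ nooonoRnnn ⇒ nooonoEEnnnn ⇒ nooonoSnnEnnnn ⇒ nooonoMnonnEnnnn ⇒ nooonoononnEnnnn ⇒ nooonoononnoonnnn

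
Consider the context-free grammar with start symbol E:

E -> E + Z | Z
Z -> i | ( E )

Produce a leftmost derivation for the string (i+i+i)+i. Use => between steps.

E => E+Z => Z+Z => (E)+Z => (E+Z)+Z => (E+Z+Z)+Z => (Z+Z+Z)+Z => (i+Z+Z)+Z => (i+i+Z)+Z => (i+i+i)+Z => (i+i+i)+i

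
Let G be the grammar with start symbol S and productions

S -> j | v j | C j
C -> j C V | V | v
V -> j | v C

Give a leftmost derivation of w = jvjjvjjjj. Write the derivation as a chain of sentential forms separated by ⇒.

S ⇒ Cj ⇒ jCVj ⇒ jVVj ⇒ jvCVj ⇒ jvjCVVj ⇒ jvjjCVVVj ⇒ jvjjvVVVj ⇒ jvjjvjVVj ⇒ jvjjvjjVj ⇒ jvjjvjjjj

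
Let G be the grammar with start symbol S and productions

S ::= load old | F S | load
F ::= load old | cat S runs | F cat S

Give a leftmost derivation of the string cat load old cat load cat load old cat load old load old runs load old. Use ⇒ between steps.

S ⇒ F S   [S ::= F S]
F S ⇒ cat S runs S   [F ::= cat S runs]
cat S runs S ⇒ cat F S runs S   [S ::= F S]
cat F S runs S ⇒ cat F cat S S runs S   [F ::= F cat S]
cat F cat S S runs S ⇒ cat F cat S cat S S runs S   [F ::= F cat S]
cat F cat S cat S S runs S ⇒ cat F cat S cat S cat S S runs S   [F ::= F cat S]
cat F cat S cat S cat S S runs S ⇒ cat load old cat S cat S cat S S runs S   [F ::= load old]
cat load old cat S cat S cat S S runs S ⇒ cat load old cat load cat S cat S S runs S   [S ::= load]
cat load old cat load cat S cat S S runs S ⇒ cat load old cat load cat load old cat S S runs S   [S ::= load old]
cat load old cat load cat load old cat S S runs S ⇒ cat load old cat load cat load old cat load old S runs S   [S ::= load old]
cat load old cat load cat load old cat load old S runs S ⇒ cat load old cat load cat load old cat load old load old runs S   [S ::= load old]
cat load old cat load cat load old cat load old load old runs S ⇒ cat load old cat load cat load old cat load old load old runs load old   [S ::= load old]

S ⇒ F S ⇒ cat S runs S ⇒ cat F S runs S ⇒ cat F cat S S runs S ⇒ cat F cat S cat S S runs S ⇒ cat F cat S cat S cat S S runs S ⇒ cat load old cat S cat S cat S S runs S ⇒ cat load old cat load cat S cat S S runs S ⇒ cat load old cat load cat load old cat S S runs S ⇒ cat load old cat load cat load old cat load old S runs S ⇒ cat load old cat load cat load old cat load old load old runs S ⇒ cat load old cat load cat load old cat load old load old runs load old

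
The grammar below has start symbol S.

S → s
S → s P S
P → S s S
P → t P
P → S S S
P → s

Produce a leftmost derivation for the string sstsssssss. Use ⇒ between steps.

S ⇒ sPS ⇒ sSSSS ⇒ ssPSSSS ⇒ sstPSSSS ⇒ sstSSSSSSS ⇒ sstsSSSSSS ⇒ sstssSSSSS ⇒ sstsssSSSS ⇒ sstssssSSS ⇒ sstsssssSS ⇒ sstssssssS ⇒ sstsssssss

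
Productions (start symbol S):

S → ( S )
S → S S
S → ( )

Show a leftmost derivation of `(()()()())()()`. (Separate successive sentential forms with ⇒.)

S ⇒ SS ⇒ SSS ⇒ (S)SS ⇒ (SS)SS ⇒ (SSS)SS ⇒ (SSSS)SS ⇒ (()SSS)SS ⇒ (()()SS)SS ⇒ (()()()S)SS ⇒ (()()()())SS ⇒ (()()()())()S ⇒ (()()()())()()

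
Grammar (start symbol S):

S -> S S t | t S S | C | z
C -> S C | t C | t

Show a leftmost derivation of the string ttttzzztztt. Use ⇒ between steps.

S ⇒ C ⇒ tC ⇒ tSC ⇒ tSStC ⇒ tSStStC ⇒ ttSSStStC ⇒ ttCSStStC ⇒ tttSStStC ⇒ ttttSSStStC ⇒ ttttzSStStC ⇒ ttttzzStStC ⇒ ttttzzztStC ⇒ ttttzzztztC ⇒ ttttzzztztt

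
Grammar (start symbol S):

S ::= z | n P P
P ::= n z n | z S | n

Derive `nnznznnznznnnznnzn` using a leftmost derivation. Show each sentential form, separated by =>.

S => nPP => nnznP => nnznzS => nnznznPP => nnznznnP => nnznznnzS => nnznznnznPP => nnznznnznzSP => nnznznnznznPPP => nnznznnznznnPP => nnznznnznznnnznP => nnznznnznznnnznnzn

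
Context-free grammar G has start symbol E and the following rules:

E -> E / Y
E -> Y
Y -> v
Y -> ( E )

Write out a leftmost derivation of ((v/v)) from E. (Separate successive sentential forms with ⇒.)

E ⇒ Y ⇒ (E) ⇒ (Y) ⇒ ((E)) ⇒ ((E/Y)) ⇒ ((Y/Y)) ⇒ ((v/Y)) ⇒ ((v/v))

E ⇒ Y   [E -> Y]
Y ⇒ (E)   [Y -> ( E )]
(E) ⇒ (Y)   [E -> Y]
(Y) ⇒ ((E))   [Y -> ( E )]
((E)) ⇒ ((E/Y))   [E -> E / Y]
((E/Y)) ⇒ ((Y/Y))   [E -> Y]
((Y/Y)) ⇒ ((v/Y))   [Y -> v]
((v/Y)) ⇒ ((v/v))   [Y -> v]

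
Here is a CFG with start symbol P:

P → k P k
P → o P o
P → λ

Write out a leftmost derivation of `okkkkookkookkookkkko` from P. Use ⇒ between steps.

P ⇒ oPo   [P → o P o]
oPo ⇒ okPko   [P → k P k]
okPko ⇒ okkPkko   [P → k P k]
okkPkko ⇒ okkkPkkko   [P → k P k]
okkkPkkko ⇒ okkkkPkkkko   [P → k P k]
okkkkPkkkko ⇒ okkkkoPokkkko   [P → o P o]
okkkkoPokkkko ⇒ okkkkooPookkkko   [P → o P o]
okkkkooPookkkko ⇒ okkkkookPkookkkko   [P → k P k]
okkkkookPkookkkko ⇒ okkkkookkPkkookkkko   [P → k P k]
okkkkookkPkkookkkko ⇒ okkkkookkoPokkookkkko   [P → o P o]
okkkkookkoPokkookkkko ⇒ okkkkookkookkookkkko   [P → λ]

P ⇒ oPo ⇒ okPko ⇒ okkPkko ⇒ okkkPkkko ⇒ okkkkPkkkko ⇒ okkkkoPokkkko ⇒ okkkkooPookkkko ⇒ okkkkookPkookkkko ⇒ okkkkookkPkkookkkko ⇒ okkkkookkoPokkookkkko ⇒ okkkkookkookkookkkko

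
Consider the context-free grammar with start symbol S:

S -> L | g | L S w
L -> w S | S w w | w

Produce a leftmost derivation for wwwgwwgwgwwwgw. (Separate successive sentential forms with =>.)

S=>LSw=>SwwSw=>LSwwwSw=>wSSwwwSw=>wLSwwwSw=>wwSSwwwSw=>wwLSwwwSw=>wwwSSwwwSw=>wwwLSwSwwwSw=>wwwSwwSwSwwwSw=>wwwgwwSwSwwwSw=>wwwgwwgwSwwwSw=>wwwgwwgwgwwwSw=>wwwgwwgwgwwwgw

S => LSw   [S -> L S w]
LSw => SwwSw   [L -> S w w]
SwwSw => LSwwwSw   [S -> L S w]
LSwwwSw => wSSwwwSw   [L -> w S]
wSSwwwSw => wLSwwwSw   [S -> L]
wLSwwwSw => wwSSwwwSw   [L -> w S]
wwSSwwwSw => wwLSwwwSw   [S -> L]
wwLSwwwSw => wwwSSwwwSw   [L -> w S]
wwwSSwwwSw => wwwLSwSwwwSw   [S -> L S w]
wwwLSwSwwwSw => wwwSwwSwSwwwSw   [L -> S w w]
wwwSwwSwSwwwSw => wwwgwwSwSwwwSw   [S -> g]
wwwgwwSwSwwwSw => wwwgwwgwSwwwSw   [S -> g]
wwwgwwgwSwwwSw => wwwgwwgwgwwwSw   [S -> g]
wwwgwwgwgwwwSw => wwwgwwgwgwwwgw   [S -> g]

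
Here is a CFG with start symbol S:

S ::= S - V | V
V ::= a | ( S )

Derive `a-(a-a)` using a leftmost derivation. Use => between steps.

S => S-V   [S ::= S - V]
S-V => V-V   [S ::= V]
V-V => a-V   [V ::= a]
a-V => a-(S)   [V ::= ( S )]
a-(S) => a-(S-V)   [S ::= S - V]
a-(S-V) => a-(V-V)   [S ::= V]
a-(V-V) => a-(a-V)   [V ::= a]
a-(a-V) => a-(a-a)   [V ::= a]

S=>S-V=>V-V=>a-V=>a-(S)=>a-(S-V)=>a-(V-V)=>a-(a-V)=>a-(a-a)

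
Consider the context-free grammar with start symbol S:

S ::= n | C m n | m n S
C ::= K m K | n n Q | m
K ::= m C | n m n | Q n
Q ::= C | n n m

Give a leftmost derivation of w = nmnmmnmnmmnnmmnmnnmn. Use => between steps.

S => Cmn   [S ::= C m n]
Cmn => KmKmn   [C ::= K m K]
KmKmn => nmnmKmn   [K ::= n m n]
nmnmKmn => nmnmmCmn   [K ::= m C]
nmnmmCmn => nmnmmKmKmn   [C ::= K m K]
nmnmmKmKmn => nmnmmnmnmKmn   [K ::= n m n]
nmnmmnmnmKmn => nmnmmnmnmQnmn   [K ::= Q n]
nmnmmnmnmQnmn => nmnmmnmnmCnmn   [Q ::= C]
nmnmmnmnmCnmn => nmnmmnmnmKmKnmn   [C ::= K m K]
nmnmmnmnmKmKnmn => nmnmmnmnmmCmKnmn   [K ::= m C]
nmnmmnmnmmCmKnmn => nmnmmnmnmmnnQmKnmn   [C ::= n n Q]
nmnmmnmnmmnnQmKnmn => nmnmmnmnmmnnCmKnmn   [Q ::= C]
nmnmmnmnmmnnCmKnmn => nmnmmnmnmmnnmmKnmn   [C ::= m]
nmnmmnmnmmnnmmKnmn => nmnmmnmnmmnnmmnmnnmn   [K ::= n m n]

S => Cmn => KmKmn => nmnmKmn => nmnmmCmn => nmnmmKmKmn => nmnmmnmnmKmn => nmnmmnmnmQnmn => nmnmmnmnmCnmn => nmnmmnmnmKmKnmn => nmnmmnmnmmCmKnmn => nmnmmnmnmmnnQmKnmn => nmnmmnmnmmnnCmKnmn => nmnmmnmnmmnnmmKnmn => nmnmmnmnmmnnmmnmnnmn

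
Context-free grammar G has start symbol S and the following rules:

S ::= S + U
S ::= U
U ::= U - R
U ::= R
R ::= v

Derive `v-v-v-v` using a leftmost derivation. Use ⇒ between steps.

S ⇒ U ⇒ U-R ⇒ U-R-R ⇒ U-R-R-R ⇒ R-R-R-R ⇒ v-R-R-R ⇒ v-v-R-R ⇒ v-v-v-R ⇒ v-v-v-v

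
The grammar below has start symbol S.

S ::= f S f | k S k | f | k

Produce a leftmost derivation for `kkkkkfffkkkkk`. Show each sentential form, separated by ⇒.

S ⇒ kSk ⇒ kkSkk ⇒ kkkSkkk ⇒ kkkkSkkkk ⇒ kkkkkSkkkkk ⇒ kkkkkfSfkkkkk ⇒ kkkkkfffkkkkk

S ⇒ kSk   [S ::= k S k]
kSk ⇒ kkSkk   [S ::= k S k]
kkSkk ⇒ kkkSkkk   [S ::= k S k]
kkkSkkk ⇒ kkkkSkkkk   [S ::= k S k]
kkkkSkkkk ⇒ kkkkkSkkkkk   [S ::= k S k]
kkkkkSkkkkk ⇒ kkkkkfSfkkkkk   [S ::= f S f]
kkkkkfSfkkkkk ⇒ kkkkkfffkkkkk   [S ::= f]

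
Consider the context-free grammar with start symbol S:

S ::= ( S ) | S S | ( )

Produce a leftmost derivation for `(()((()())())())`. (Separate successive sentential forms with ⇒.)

S ⇒ (S) ⇒ (SS) ⇒ (()S) ⇒ (()SS) ⇒ (()(S)S) ⇒ (()(SS)S) ⇒ (()((S)S)S) ⇒ (()((SS)S)S) ⇒ (()((()S)S)S) ⇒ (()((()())S)S) ⇒ (()((()())())S) ⇒ (()((()())())())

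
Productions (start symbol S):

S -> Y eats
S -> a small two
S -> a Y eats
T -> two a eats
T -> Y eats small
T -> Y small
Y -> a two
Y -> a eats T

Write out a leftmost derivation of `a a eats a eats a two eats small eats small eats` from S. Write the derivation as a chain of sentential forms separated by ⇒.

S ⇒ a Y eats ⇒ a a eats T eats ⇒ a a eats Y eats small eats ⇒ a a eats a eats T eats small eats ⇒ a a eats a eats Y eats small eats small eats ⇒ a a eats a eats a two eats small eats small eats

S ⇒ a Y eats   [S -> a Y eats]
a Y eats ⇒ a a eats T eats   [Y -> a eats T]
a a eats T eats ⇒ a a eats Y eats small eats   [T -> Y eats small]
a a eats Y eats small eats ⇒ a a eats a eats T eats small eats   [Y -> a eats T]
a a eats a eats T eats small eats ⇒ a a eats a eats Y eats small eats small eats   [T -> Y eats small]
a a eats a eats Y eats small eats small eats ⇒ a a eats a eats a two eats small eats small eats   [Y -> a two]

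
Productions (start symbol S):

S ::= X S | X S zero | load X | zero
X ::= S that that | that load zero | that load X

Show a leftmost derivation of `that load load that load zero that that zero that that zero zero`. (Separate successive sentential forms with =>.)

S => X S zero   [S ::= X S zero]
X S zero => S that that S zero   [X ::= S that that]
S that that S zero => X S that that S zero   [S ::= X S]
X S that that S zero => that load X S that that S zero   [X ::= that load X]
that load X S that that S zero => that load S that that S that that S zero   [X ::= S that that]
that load S that that S that that S zero => that load load X that that S that that S zero   [S ::= load X]
that load load X that that S that that S zero => that load load that load zero that that S that that S zero   [X ::= that load zero]
that load load that load zero that that S that that S zero => that load load that load zero that that zero that that S zero   [S ::= zero]
that load load that load zero that that zero that that S zero => that load load that load zero that that zero that that zero zero   [S ::= zero]

S => X S zero => S that that S zero => X S that that S zero => that load X S that that S zero => that load S that that S that that S zero => that load load X that that S that that S zero => that load load that load zero that that S that that S zero => that load load that load zero that that zero that that S zero => that load load that load zero that that zero that that zero zero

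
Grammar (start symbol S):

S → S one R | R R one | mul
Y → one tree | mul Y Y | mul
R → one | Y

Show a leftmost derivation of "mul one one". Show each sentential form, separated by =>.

S => S one R   [S → S one R]
S one R => mul one R   [S → mul]
mul one R => mul one one   [R → one]

S => S one R => mul one R => mul one one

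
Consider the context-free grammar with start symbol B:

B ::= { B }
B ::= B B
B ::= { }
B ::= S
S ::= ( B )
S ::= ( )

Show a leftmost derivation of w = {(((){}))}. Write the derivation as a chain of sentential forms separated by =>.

B=>{B}=>{S}=>{(B)}=>{(S)}=>{((B))}=>{((BB))}=>{((SB))}=>{((()B))}=>{(((){}))}

B => {B}   [B ::= { B }]
{B} => {S}   [B ::= S]
{S} => {(B)}   [S ::= ( B )]
{(B)} => {(S)}   [B ::= S]
{(S)} => {((B))}   [S ::= ( B )]
{((B))} => {((BB))}   [B ::= B B]
{((BB))} => {((SB))}   [B ::= S]
{((SB))} => {((()B))}   [S ::= ( )]
{((()B))} => {(((){}))}   [B ::= { }]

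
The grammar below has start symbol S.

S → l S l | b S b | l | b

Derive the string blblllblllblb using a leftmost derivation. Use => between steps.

S => bSb => blSlb => blbSblb => blblSlblb => blbllSllblb => blblllSlllblb => blblllblllblb

S => bSb   [S → b S b]
bSb => blSlb   [S → l S l]
blSlb => blbSblb   [S → b S b]
blbSblb => blblSlblb   [S → l S l]
blblSlblb => blbllSllblb   [S → l S l]
blbllSllblb => blblllSlllblb   [S → l S l]
blblllSlllblb => blblllblllblb   [S → b]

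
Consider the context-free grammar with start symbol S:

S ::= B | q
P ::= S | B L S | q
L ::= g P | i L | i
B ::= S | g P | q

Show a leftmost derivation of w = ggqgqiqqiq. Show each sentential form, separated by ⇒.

S ⇒ B   [S ::= B]
B ⇒ gP   [B ::= g P]
gP ⇒ gBLS   [P ::= B L S]
gBLS ⇒ ggPLS   [B ::= g P]
ggPLS ⇒ ggBLSLS   [P ::= B L S]
ggBLSLS ⇒ ggqLSLS   [B ::= q]
ggqLSLS ⇒ ggqgPSLS   [L ::= g P]
ggqgPSLS ⇒ ggqgBLSSLS   [P ::= B L S]
ggqgBLSSLS ⇒ ggqgqLSSLS   [B ::= q]
ggqgqLSSLS ⇒ ggqgqiSSLS   [L ::= i]
ggqgqiSSLS ⇒ ggqgqiqSLS   [S ::= q]
ggqgqiqSLS ⇒ ggqgqiqqLS   [S ::= q]
ggqgqiqqLS ⇒ ggqgqiqqiS   [L ::= i]
ggqgqiqqiS ⇒ ggqgqiqqiq   [S ::= q]

S ⇒ B ⇒ gP ⇒ gBLS ⇒ ggPLS ⇒ ggBLSLS ⇒ ggqLSLS ⇒ ggqgPSLS ⇒ ggqgBLSSLS ⇒ ggqgqLSSLS ⇒ ggqgqiSSLS ⇒ ggqgqiqSLS ⇒ ggqgqiqqLS ⇒ ggqgqiqqiS ⇒ ggqgqiqqiq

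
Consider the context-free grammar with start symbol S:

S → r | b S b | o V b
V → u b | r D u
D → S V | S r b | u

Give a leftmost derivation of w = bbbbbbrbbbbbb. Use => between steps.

S=>bSb=>bbSbb=>bbbSbbb=>bbbbSbbbb=>bbbbbSbbbbb=>bbbbbbSbbbbbb=>bbbbbbrbbbbbb

S => bSb   [S → b S b]
bSb => bbSbb   [S → b S b]
bbSbb => bbbSbbb   [S → b S b]
bbbSbbb => bbbbSbbbb   [S → b S b]
bbbbSbbbb => bbbbbSbbbbb   [S → b S b]
bbbbbSbbbbb => bbbbbbSbbbbbb   [S → b S b]
bbbbbbSbbbbbb => bbbbbbrbbbbbb   [S → r]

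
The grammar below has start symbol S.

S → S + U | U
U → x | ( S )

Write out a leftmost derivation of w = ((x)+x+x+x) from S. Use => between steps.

S=>U=>(S)=>(S+U)=>(S+U+U)=>(S+U+U+U)=>(U+U+U+U)=>((S)+U+U+U)=>((U)+U+U+U)=>((x)+U+U+U)=>((x)+x+U+U)=>((x)+x+x+U)=>((x)+x+x+x)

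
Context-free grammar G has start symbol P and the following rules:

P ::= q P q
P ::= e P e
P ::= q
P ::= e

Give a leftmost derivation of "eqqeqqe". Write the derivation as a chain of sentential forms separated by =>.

P => ePe => eqPqe => eqqPqqe => eqqeqqe

P => ePe   [P ::= e P e]
ePe => eqPqe   [P ::= q P q]
eqPqe => eqqPqqe   [P ::= q P q]
eqqPqqe => eqqeqqe   [P ::= e]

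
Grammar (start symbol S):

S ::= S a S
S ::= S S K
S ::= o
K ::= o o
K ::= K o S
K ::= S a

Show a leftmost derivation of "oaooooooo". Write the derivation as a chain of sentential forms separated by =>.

S => SSK => SSKSK => SaSSKSK => oaSSKSK => oaoSKSK => oaooKSK => oaooooSK => oaoooooK => oaooooooo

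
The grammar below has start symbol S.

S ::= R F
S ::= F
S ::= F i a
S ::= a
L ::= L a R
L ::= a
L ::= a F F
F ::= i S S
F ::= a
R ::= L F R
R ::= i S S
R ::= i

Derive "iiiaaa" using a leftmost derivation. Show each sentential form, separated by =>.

S => F   [S ::= F]
F => iSS   [F ::= i S S]
iSS => iFS   [S ::= F]
iFS => iiSSS   [F ::= i S S]
iiSSS => iiRFSS   [S ::= R F]
iiRFSS => iiiFSS   [R ::= i]
iiiFSS => iiiaSS   [F ::= a]
iiiaSS => iiiaaS   [S ::= a]
iiiaaS => iiiaaa   [S ::= a]

S=>F=>iSS=>iFS=>iiSSS=>iiRFSS=>iiiFSS=>iiiaSS=>iiiaaS=>iiiaaa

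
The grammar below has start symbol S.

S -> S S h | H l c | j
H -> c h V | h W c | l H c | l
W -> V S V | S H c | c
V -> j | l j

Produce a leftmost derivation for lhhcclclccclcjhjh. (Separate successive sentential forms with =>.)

S => SSh   [S -> S S h]
SSh => SShSh   [S -> S S h]
SShSh => HlcShSh   [S -> H l c]
HlcShSh => lHclcShSh   [H -> l H c]
lHclcShSh => lhWcclcShSh   [H -> h W c]
lhWcclcShSh => lhSHccclcShSh   [W -> S H c]
lhSHccclcShSh => lhHlcHccclcShSh   [S -> H l c]
lhHlcHccclcShSh => lhhWclcHccclcShSh   [H -> h W c]
lhhWclcHccclcShSh => lhhcclcHccclcShSh   [W -> c]
lhhcclcHccclcShSh => lhhcclclccclcShSh   [H -> l]
lhhcclclccclcShSh => lhhcclclccclcjhSh   [S -> j]
lhhcclclccclcjhSh => lhhcclclccclcjhjh   [S -> j]

S => SSh => SShSh => HlcShSh => lHclcShSh => lhWcclcShSh => lhSHccclcShSh => lhHlcHccclcShSh => lhhWclcHccclcShSh => lhhcclcHccclcShSh => lhhcclclccclcShSh => lhhcclclccclcjhSh => lhhcclclccclcjhjh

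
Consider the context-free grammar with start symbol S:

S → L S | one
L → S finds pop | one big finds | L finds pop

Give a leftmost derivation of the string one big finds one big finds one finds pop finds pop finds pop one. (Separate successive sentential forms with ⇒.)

S ⇒ L S ⇒ one big finds S ⇒ one big finds L S ⇒ one big finds L finds pop S ⇒ one big finds L finds pop finds pop S ⇒ one big finds S finds pop finds pop finds pop S ⇒ one big finds L S finds pop finds pop finds pop S ⇒ one big finds one big finds S finds pop finds pop finds pop S ⇒ one big finds one big finds one finds pop finds pop finds pop S ⇒ one big finds one big finds one finds pop finds pop finds pop one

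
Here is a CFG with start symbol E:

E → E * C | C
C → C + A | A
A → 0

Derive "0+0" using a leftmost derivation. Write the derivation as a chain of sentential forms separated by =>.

E => C   [E → C]
C => C+A   [C → C + A]
C+A => A+A   [C → A]
A+A => 0+A   [A → 0]
0+A => 0+0   [A → 0]

E => C => C+A => A+A => 0+A => 0+0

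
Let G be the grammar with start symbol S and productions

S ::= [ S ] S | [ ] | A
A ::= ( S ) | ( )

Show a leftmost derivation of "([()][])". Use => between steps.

S => A => (S) => ([S]S) => ([A]S) => ([()]S) => ([()][])

S => A   [S ::= A]
A => (S)   [A ::= ( S )]
(S) => ([S]S)   [S ::= [ S ] S]
([S]S) => ([A]S)   [S ::= A]
([A]S) => ([()]S)   [A ::= ( )]
([()]S) => ([()][])   [S ::= [ ]]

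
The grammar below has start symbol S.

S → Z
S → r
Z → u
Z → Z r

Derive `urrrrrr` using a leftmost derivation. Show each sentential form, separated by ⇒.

S ⇒ Z ⇒ Zr ⇒ Zrr ⇒ Zrrr ⇒ Zrrrr ⇒ Zrrrrr ⇒ Zrrrrrr ⇒ urrrrrr

S ⇒ Z   [S → Z]
Z ⇒ Zr   [Z → Z r]
Zr ⇒ Zrr   [Z → Z r]
Zrr ⇒ Zrrr   [Z → Z r]
Zrrr ⇒ Zrrrr   [Z → Z r]
Zrrrr ⇒ Zrrrrr   [Z → Z r]
Zrrrrr ⇒ Zrrrrrr   [Z → Z r]
Zrrrrrr ⇒ urrrrrr   [Z → u]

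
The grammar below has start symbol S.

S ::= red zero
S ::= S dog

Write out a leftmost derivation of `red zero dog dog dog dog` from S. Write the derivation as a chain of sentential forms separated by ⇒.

S ⇒ S dog ⇒ S dog dog ⇒ S dog dog dog ⇒ S dog dog dog dog ⇒ red zero dog dog dog dog

S ⇒ S dog   [S ::= S dog]
S dog ⇒ S dog dog   [S ::= S dog]
S dog dog ⇒ S dog dog dog   [S ::= S dog]
S dog dog dog ⇒ S dog dog dog dog   [S ::= S dog]
S dog dog dog dog ⇒ red zero dog dog dog dog   [S ::= red zero]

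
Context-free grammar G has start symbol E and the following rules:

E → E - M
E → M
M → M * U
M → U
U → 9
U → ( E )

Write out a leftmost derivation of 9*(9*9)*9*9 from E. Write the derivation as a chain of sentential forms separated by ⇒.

E ⇒ M ⇒ M*U ⇒ M*U*U ⇒ M*U*U*U ⇒ U*U*U*U ⇒ 9*U*U*U ⇒ 9*(E)*U*U ⇒ 9*(M)*U*U ⇒ 9*(M*U)*U*U ⇒ 9*(U*U)*U*U ⇒ 9*(9*U)*U*U ⇒ 9*(9*9)*U*U ⇒ 9*(9*9)*9*U ⇒ 9*(9*9)*9*9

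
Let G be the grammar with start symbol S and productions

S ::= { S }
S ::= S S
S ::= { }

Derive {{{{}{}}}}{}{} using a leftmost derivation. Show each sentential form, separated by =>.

S => SS => SSS => {S}SS => {{S}}SS => {{{S}}}SS => {{{SS}}}SS => {{{{}S}}}SS => {{{{}{}}}}SS => {{{{}{}}}}{}S => {{{{}{}}}}{}{}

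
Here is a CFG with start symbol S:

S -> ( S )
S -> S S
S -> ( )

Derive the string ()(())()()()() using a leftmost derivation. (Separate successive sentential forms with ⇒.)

S ⇒ SS   [S -> S S]
SS ⇒ SSS   [S -> S S]
SSS ⇒ SSSS   [S -> S S]
SSSS ⇒ SSSSS   [S -> S S]
SSSSS ⇒ SSSSSS   [S -> S S]
SSSSSS ⇒ ()SSSSS   [S -> ( )]
()SSSSS ⇒ ()(S)SSSS   [S -> ( S )]
()(S)SSSS ⇒ ()(())SSSS   [S -> ( )]
()(())SSSS ⇒ ()(())()SSS   [S -> ( )]
()(())()SSS ⇒ ()(())()()SS   [S -> ( )]
()(())()()SS ⇒ ()(())()()()S   [S -> ( )]
()(())()()()S ⇒ ()(())()()()()   [S -> ( )]

S ⇒ SS ⇒ SSS ⇒ SSSS ⇒ SSSSS ⇒ SSSSSS ⇒ ()SSSSS ⇒ ()(S)SSSS ⇒ ()(())SSSS ⇒ ()(())()SSS ⇒ ()(())()()SS ⇒ ()(())()()()S ⇒ ()(())()()()()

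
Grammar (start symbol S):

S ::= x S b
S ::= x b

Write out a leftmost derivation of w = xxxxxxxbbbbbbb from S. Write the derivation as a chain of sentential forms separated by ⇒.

S ⇒ xSb ⇒ xxSbb ⇒ xxxSbbb ⇒ xxxxSbbbb ⇒ xxxxxSbbbbb ⇒ xxxxxxSbbbbbb ⇒ xxxxxxxbbbbbbb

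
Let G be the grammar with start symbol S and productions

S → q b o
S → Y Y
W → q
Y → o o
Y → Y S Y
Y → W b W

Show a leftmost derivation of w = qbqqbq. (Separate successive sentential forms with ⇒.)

S ⇒ YY   [S → Y Y]
YY ⇒ WbWY   [Y → W b W]
WbWY ⇒ qbWY   [W → q]
qbWY ⇒ qbqY   [W → q]
qbqY ⇒ qbqWbW   [Y → W b W]
qbqWbW ⇒ qbqqbW   [W → q]
qbqqbW ⇒ qbqqbq   [W → q]

S⇒YY⇒WbWY⇒qbWY⇒qbqY⇒qbqWbW⇒qbqqbW⇒qbqqbq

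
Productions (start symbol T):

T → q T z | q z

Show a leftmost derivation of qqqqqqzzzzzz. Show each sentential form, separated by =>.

T => qTz => qqTzz => qqqTzzz => qqqqTzzzz => qqqqqTzzzzz => qqqqqqzzzzzz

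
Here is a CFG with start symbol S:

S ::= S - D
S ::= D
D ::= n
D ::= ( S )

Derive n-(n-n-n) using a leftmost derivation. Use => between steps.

S => S-D   [S ::= S - D]
S-D => D-D   [S ::= D]
D-D => n-D   [D ::= n]
n-D => n-(S)   [D ::= ( S )]
n-(S) => n-(S-D)   [S ::= S - D]
n-(S-D) => n-(S-D-D)   [S ::= S - D]
n-(S-D-D) => n-(D-D-D)   [S ::= D]
n-(D-D-D) => n-(n-D-D)   [D ::= n]
n-(n-D-D) => n-(n-n-D)   [D ::= n]
n-(n-n-D) => n-(n-n-n)   [D ::= n]

S => S-D => D-D => n-D => n-(S) => n-(S-D) => n-(S-D-D) => n-(D-D-D) => n-(n-D-D) => n-(n-n-D) => n-(n-n-n)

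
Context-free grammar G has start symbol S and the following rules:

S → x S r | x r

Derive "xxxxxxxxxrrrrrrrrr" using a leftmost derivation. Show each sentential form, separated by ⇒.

S⇒xSr⇒xxSrr⇒xxxSrrr⇒xxxxSrrrr⇒xxxxxSrrrrr⇒xxxxxxSrrrrrr⇒xxxxxxxSrrrrrrr⇒xxxxxxxxSrrrrrrrr⇒xxxxxxxxxrrrrrrrrr

S ⇒ xSr   [S → x S r]
xSr ⇒ xxSrr   [S → x S r]
xxSrr ⇒ xxxSrrr   [S → x S r]
xxxSrrr ⇒ xxxxSrrrr   [S → x S r]
xxxxSrrrr ⇒ xxxxxSrrrrr   [S → x S r]
xxxxxSrrrrr ⇒ xxxxxxSrrrrrr   [S → x S r]
xxxxxxSrrrrrr ⇒ xxxxxxxSrrrrrrr   [S → x S r]
xxxxxxxSrrrrrrr ⇒ xxxxxxxxSrrrrrrrr   [S → x S r]
xxxxxxxxSrrrrrrrr ⇒ xxxxxxxxxrrrrrrrrr   [S → x r]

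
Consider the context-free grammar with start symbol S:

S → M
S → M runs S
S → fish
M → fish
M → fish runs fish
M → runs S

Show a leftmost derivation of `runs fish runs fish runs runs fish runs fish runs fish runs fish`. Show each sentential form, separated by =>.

S => M runs S => runs S runs S => runs M runs S runs S => runs fish runs fish runs S runs S => runs fish runs fish runs M runs S runs S => runs fish runs fish runs runs S runs S runs S => runs fish runs fish runs runs M runs S runs S => runs fish runs fish runs runs fish runs fish runs S runs S => runs fish runs fish runs runs fish runs fish runs fish runs S => runs fish runs fish runs runs fish runs fish runs fish runs fish

S => M runs S   [S → M runs S]
M runs S => runs S runs S   [M → runs S]
runs S runs S => runs M runs S runs S   [S → M runs S]
runs M runs S runs S => runs fish runs fish runs S runs S   [M → fish runs fish]
runs fish runs fish runs S runs S => runs fish runs fish runs M runs S runs S   [S → M runs S]
runs fish runs fish runs M runs S runs S => runs fish runs fish runs runs S runs S runs S   [M → runs S]
runs fish runs fish runs runs S runs S runs S => runs fish runs fish runs runs M runs S runs S   [S → M]
runs fish runs fish runs runs M runs S runs S => runs fish runs fish runs runs fish runs fish runs S runs S   [M → fish runs fish]
runs fish runs fish runs runs fish runs fish runs S runs S => runs fish runs fish runs runs fish runs fish runs fish runs S   [S → fish]
runs fish runs fish runs runs fish runs fish runs fish runs S => runs fish runs fish runs runs fish runs fish runs fish runs fish   [S → fish]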